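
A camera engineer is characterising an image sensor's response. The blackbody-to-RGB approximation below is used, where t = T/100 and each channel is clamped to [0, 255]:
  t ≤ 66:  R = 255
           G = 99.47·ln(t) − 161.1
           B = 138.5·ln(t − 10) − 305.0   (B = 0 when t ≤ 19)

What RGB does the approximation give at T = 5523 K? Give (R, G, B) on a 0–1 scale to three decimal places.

(1.000, 0.933, 0.874)

t = 5523/100 = 55.23; the t ≤ 66 branch applies.
R = 255 by definition for t ≤ 66.
G = 99.47·ln 55.23 − 161.1 = 99.47·4.0115 − 161.1 = 237.925.
B = 138.5·ln(55.23 − 10) − 305.0 = 138.5·ln 45.23 − 305.0 = 138.5·3.8118 − 305.0 = 222.929.
Dividing each by 255: (1.0000, 0.9330, 0.8742) → (1.000, 0.933, 0.874).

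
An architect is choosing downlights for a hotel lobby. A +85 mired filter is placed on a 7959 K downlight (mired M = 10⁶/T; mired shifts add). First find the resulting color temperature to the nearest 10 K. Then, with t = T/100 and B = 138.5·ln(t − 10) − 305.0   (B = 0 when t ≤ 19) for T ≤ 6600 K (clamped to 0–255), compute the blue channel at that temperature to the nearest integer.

M_in = 10⁶/7959 = 125.64; M_out = 125.64 + (+85) = 210.64.
T_out = 10⁶/210.64 = 4747.3 K → 4750 K; t = 47.5.
B = 138.5·ln(47.5 − 10) − 305.0 = 138.5·ln 37.5 − 305.0 = 138.5·3.6243 − 305.0 = 196.971.
Rounded: 197.

197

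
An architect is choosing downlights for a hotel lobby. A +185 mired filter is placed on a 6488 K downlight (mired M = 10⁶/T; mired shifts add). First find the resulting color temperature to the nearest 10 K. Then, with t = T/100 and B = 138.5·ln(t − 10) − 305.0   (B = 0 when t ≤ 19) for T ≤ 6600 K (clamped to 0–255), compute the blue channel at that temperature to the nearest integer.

106

M_in = 10⁶/6488 = 154.13; M_out = 154.13 + (+185) = 339.13.
T_out = 10⁶/339.13 = 2948.7 K → 2950 K; t = 29.5.
B = 138.5·ln(29.5 − 10) − 305.0 = 138.5·ln 19.5 − 305.0 = 138.5·2.9704 − 305.0 = 106.402.
Rounded: 106.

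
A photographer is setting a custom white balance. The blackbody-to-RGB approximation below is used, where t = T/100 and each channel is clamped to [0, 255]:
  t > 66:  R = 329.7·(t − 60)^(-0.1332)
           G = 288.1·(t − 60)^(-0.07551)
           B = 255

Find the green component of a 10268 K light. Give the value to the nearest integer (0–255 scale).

t = 10268/100 = 102.68; the t > 66 branch applies.
G = 288.1·(102.68 − 60)^(-0.07551) = 288.1·42.68^(-0.07551) = 288.1·0.75319 = 216.993.
Rounded: 217.

217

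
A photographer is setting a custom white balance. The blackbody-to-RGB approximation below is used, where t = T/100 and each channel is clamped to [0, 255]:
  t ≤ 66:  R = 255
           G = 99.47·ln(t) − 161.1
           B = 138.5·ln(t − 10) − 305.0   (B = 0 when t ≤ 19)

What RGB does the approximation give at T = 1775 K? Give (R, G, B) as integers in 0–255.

t = 1775/100 = 17.75; the t ≤ 66 branch applies.
R = 255 by definition for t ≤ 66.
G = 99.47·ln 17.75 − 161.1 = 99.47·2.8764 − 161.1 = 125.014.
t = 17.75 ≤ 19, so B = 0.
Rounded: (255, 125, 0).

(255, 125, 0)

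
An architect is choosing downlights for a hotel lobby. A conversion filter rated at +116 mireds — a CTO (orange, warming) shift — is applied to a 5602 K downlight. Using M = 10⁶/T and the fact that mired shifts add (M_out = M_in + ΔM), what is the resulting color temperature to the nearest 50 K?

M_in = 10⁶/5602 = 178.51 mireds.
M_out = 178.51 + (+116) = 294.51 mireds.
T_out = 10⁶/294.51 = 3395.5 K → 3400 K.

3400 K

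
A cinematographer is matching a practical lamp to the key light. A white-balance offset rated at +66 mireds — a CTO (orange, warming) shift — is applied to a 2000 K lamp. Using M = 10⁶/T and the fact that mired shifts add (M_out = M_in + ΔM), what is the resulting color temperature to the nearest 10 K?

M_in = 10⁶/2000 = 500.00 mireds.
M_out = 500.00 + (+66) = 566.00 mireds.
T_out = 10⁶/566.00 = 1766.8 K → 1770 K.

1770 K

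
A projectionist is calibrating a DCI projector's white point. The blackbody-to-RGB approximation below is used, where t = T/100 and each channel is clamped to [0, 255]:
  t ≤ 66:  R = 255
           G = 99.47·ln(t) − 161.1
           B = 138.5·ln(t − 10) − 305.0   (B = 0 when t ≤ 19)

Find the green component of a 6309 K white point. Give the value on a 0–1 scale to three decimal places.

t = 6309/100 = 63.09; the t ≤ 66 branch applies.
G = 99.47·ln 63.09 − 161.1 = 99.47·4.1446 − 161.1 = 251.160.
On a 0–1 scale: 251.160/255 = 0.9849 → 0.985.

0.985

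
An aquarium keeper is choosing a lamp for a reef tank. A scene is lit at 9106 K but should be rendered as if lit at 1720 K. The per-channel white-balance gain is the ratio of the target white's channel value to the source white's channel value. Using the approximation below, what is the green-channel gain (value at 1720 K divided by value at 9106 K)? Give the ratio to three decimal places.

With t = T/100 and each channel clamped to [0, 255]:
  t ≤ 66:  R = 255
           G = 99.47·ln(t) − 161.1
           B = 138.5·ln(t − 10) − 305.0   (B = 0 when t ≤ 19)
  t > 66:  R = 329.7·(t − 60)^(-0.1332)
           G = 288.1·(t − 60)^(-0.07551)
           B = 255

At 9106 K (t = 91.06):
  G = 288.1·(91.06 − 60)^(-0.07551) = 288.1·31.06^(-0.07551) = 288.1·0.77148 = 222.263.
At 1720 K (t = 17.2):
  G = 99.47·ln 17.2 − 161.1 = 99.47·2.8449 − 161.1 = 121.883.
Gain = 121.883 / 222.263 = 0.5484 → 0.548.

0.548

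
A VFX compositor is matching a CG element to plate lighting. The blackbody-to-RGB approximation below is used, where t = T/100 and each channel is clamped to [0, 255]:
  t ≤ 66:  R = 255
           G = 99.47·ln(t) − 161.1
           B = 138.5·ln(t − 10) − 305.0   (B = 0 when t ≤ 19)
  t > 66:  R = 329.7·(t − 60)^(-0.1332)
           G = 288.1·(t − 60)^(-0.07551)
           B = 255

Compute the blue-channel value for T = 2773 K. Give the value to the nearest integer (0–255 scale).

93

t = 2773/100 = 27.73; the t ≤ 66 branch applies.
B = 138.5·ln(27.73 − 10) − 305.0 = 138.5·ln 17.73 − 305.0 = 138.5·2.8753 − 305.0 = 93.223.
Rounded: 93.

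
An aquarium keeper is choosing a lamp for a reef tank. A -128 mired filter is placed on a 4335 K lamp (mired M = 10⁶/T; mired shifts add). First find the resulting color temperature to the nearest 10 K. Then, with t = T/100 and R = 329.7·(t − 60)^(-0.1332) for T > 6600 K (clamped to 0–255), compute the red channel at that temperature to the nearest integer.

M_in = 10⁶/4335 = 230.68; M_out = 230.68 + (-128) = 102.68.
T_out = 10⁶/102.68 = 9738.9 K → 9740 K; t = 97.4.
R = 329.7·(97.4 − 60)^(-0.1332) = 329.7·37.4^(-0.1332) = 329.7·0.61730 = 203.523.
Rounded: 204.

204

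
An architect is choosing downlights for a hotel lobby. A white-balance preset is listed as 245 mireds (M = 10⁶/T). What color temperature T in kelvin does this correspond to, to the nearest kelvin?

T = 10⁶ / 245 = 4081.63 K → 4082 K.

4082 K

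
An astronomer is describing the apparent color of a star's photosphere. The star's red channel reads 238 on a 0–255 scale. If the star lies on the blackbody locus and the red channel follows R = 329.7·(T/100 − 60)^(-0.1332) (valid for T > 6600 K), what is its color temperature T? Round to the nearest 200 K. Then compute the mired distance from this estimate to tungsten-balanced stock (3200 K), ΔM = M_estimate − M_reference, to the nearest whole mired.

-174 mireds

(t − 60)^(-0.1332) = 238/329.7 = 0.72187.
t − 60 = 0.72187^(1/-0.1332) = 0.72187^(-7.508) = 11.551, so t = 71.551.
T = 100·t = 7155 K → 7200 K to the nearest 200 K.
M_estimate = 10⁶/7200 = 138.89; M_reference = 10⁶/3200 = 312.50.
ΔM = 138.89 − 312.50 = -173.61 → -174 mireds.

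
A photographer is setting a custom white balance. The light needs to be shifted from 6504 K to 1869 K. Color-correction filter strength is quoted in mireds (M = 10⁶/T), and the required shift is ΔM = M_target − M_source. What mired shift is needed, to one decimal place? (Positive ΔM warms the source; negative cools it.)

+381.3 mireds

M_source = 10⁶/6504 = 153.752; M_target = 10⁶/1869 = 535.045.
ΔM = 535.045 − 153.752 = 381.294 → +381.3 mireds, a warming shift.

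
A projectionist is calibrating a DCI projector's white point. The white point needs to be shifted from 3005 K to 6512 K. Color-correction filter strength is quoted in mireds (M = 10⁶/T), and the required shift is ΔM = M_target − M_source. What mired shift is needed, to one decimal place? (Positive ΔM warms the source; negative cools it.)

M_source = 10⁶/3005 = 332.779; M_target = 10⁶/6512 = 153.563.
ΔM = 153.563 − 332.779 = -179.216 → -179.2 mireds, a cooling shift.

-179.2 mireds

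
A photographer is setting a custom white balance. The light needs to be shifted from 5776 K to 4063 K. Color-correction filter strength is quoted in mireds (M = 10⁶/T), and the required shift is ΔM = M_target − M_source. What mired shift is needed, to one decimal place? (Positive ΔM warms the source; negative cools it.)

+73.0 mireds

M_source = 10⁶/5776 = 173.130; M_target = 10⁶/4063 = 246.124.
ΔM = 246.124 − 173.130 = 72.993 → +73.0 mireds, a warming shift.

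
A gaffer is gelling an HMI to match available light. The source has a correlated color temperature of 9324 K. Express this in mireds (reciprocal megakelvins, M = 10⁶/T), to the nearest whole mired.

M = 10⁶ / 9324 = 107.250 → 107 mireds.

107 mireds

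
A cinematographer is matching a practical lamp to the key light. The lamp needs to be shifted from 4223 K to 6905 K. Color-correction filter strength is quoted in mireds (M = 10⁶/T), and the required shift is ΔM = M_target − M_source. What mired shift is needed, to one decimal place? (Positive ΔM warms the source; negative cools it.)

M_source = 10⁶/4223 = 236.798; M_target = 10⁶/6905 = 144.823.
ΔM = 144.823 − 236.798 = -91.976 → -92.0 mireds, a cooling shift.

-92.0 mireds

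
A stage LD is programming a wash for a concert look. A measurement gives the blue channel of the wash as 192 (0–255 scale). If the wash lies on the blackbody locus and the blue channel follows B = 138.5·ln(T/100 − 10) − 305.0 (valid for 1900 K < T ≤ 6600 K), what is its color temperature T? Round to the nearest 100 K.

ln(t − 10) = (192 + 305.0) / 138.5 = 3.5884.
t − 10 = e^3.5884 = 36.178, so t = 46.178.
T = 100·t = 4618 K → 4600 K to the nearest 100 K.

4600 K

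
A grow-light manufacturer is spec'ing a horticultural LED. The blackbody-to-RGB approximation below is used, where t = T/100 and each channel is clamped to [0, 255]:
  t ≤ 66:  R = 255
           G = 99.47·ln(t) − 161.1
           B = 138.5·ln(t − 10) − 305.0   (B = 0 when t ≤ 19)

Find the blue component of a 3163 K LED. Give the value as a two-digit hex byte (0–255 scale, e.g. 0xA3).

t = 3163/100 = 31.63; the t ≤ 66 branch applies.
B = 138.5·ln(31.63 − 10) − 305.0 = 138.5·ln 21.63 − 305.0 = 138.5·3.0741 − 305.0 = 120.760.
Rounded: 121; in hex, 0x79.

0x79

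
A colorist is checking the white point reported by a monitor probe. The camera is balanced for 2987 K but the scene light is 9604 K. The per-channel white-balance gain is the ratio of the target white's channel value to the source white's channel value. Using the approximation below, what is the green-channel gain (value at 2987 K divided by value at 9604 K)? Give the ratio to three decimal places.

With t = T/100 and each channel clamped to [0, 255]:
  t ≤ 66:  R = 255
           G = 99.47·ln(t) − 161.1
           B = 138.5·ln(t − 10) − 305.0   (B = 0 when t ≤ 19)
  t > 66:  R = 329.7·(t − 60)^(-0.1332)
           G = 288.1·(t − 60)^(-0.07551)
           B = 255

At 9604 K (t = 96.04):
  G = 288.1·(96.04 − 60)^(-0.07551) = 288.1·36.04^(-0.07551) = 288.1·0.76286 = 219.781.
At 2987 K (t = 29.87):
  G = 99.47·ln 29.87 − 161.1 = 99.47·3.3969 − 161.1 = 176.785.
Gain = 176.785 / 219.781 = 0.8044 → 0.804.

0.804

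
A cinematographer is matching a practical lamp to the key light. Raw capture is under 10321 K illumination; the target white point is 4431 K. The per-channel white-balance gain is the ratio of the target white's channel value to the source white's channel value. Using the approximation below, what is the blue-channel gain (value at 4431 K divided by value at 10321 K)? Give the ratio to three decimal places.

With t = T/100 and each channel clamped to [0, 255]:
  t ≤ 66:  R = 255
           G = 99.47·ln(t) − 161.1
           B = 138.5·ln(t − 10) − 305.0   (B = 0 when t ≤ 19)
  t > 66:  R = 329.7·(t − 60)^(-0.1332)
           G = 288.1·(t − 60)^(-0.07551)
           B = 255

0.724

At 10321 K (t = 103.21):
  B = 255 by definition for t > 66.
At 4431 K (t = 44.31):
  B = 138.5·ln(44.31 − 10) − 305.0 = 138.5·ln 34.31 − 305.0 = 138.5·3.5354 − 305.0 = 184.658.
Gain = 184.658 / 255.000 = 0.7241 → 0.724.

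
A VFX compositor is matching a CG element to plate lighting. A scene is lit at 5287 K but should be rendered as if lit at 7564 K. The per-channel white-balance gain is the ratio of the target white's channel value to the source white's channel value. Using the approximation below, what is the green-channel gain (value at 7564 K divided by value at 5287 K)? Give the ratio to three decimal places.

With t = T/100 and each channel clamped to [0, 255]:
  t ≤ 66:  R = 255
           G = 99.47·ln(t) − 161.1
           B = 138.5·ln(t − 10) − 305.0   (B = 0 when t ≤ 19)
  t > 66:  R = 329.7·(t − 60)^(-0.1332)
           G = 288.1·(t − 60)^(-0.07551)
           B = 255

At 5287 K (t = 52.87):
  G = 99.47·ln 52.87 − 161.1 = 99.47·3.9678 − 161.1 = 233.581.
At 7564 K (t = 75.64):
  G = 288.1·(75.64 − 60)^(-0.07551) = 288.1·15.64^(-0.07551) = 288.1·0.81250 = 234.081.
Gain = 234.081 / 233.581 = 1.0021 → 1.002.

1.002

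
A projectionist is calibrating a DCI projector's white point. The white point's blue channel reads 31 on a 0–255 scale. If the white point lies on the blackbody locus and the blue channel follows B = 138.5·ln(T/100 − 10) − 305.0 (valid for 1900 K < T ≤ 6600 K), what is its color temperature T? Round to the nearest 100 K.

2100 K

ln(t − 10) = (31 + 305.0) / 138.5 = 2.4260.
t − 10 = e^2.4260 = 11.313, so t = 21.313.
T = 100·t = 2131 K → 2100 K to the nearest 100 K.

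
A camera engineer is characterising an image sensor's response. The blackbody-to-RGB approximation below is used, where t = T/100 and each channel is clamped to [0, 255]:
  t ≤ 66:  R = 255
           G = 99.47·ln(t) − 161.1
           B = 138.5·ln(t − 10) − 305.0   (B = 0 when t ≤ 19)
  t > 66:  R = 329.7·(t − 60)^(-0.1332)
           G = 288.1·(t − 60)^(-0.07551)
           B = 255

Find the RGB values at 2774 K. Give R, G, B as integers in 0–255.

t = 2774/100 = 27.74; the t ≤ 66 branch applies.
R = 255 by definition for t ≤ 66.
G = 99.47·ln 27.74 − 161.1 = 99.47·3.3229 − 161.1 = 169.426.
B = 138.5·ln(27.74 − 10) − 305.0 = 138.5·ln 17.74 − 305.0 = 138.5·2.8758 − 305.0 = 93.301.
Rounded: (255, 169, 93).

R=255, G=169, B=93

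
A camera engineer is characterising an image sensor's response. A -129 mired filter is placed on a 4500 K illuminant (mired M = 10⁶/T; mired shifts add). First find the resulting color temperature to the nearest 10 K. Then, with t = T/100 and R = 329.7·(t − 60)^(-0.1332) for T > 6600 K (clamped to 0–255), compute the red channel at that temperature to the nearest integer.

M_in = 10⁶/4500 = 222.22; M_out = 222.22 + (-129) = 93.22.
T_out = 10⁶/93.22 = 10727.1 K → 10730 K; t = 107.3.
R = 329.7·(107.3 − 60)^(-0.1332) = 329.7·47.3^(-0.1332) = 329.7·0.59829 = 197.255.
Rounded: 197.

197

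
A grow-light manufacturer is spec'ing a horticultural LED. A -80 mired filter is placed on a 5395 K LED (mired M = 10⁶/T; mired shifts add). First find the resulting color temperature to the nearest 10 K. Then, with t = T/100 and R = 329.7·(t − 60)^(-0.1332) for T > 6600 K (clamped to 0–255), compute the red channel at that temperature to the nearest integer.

M_in = 10⁶/5395 = 185.36; M_out = 185.36 + (-80) = 105.36.
T_out = 10⁶/105.36 = 9491.6 K → 9490 K; t = 94.9.
R = 329.7·(94.9 − 60)^(-0.1332) = 329.7·34.9^(-0.1332) = 329.7·0.62301 = 205.407.
Rounded: 205.

205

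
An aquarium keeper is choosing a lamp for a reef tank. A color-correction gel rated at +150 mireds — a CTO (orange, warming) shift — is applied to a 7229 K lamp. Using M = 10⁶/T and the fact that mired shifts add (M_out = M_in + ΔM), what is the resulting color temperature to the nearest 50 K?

3450 K

M_in = 10⁶/7229 = 138.33 mireds.
M_out = 138.33 + (+150) = 288.33 mireds.
T_out = 10⁶/288.33 = 3468.2 K → 3450 K.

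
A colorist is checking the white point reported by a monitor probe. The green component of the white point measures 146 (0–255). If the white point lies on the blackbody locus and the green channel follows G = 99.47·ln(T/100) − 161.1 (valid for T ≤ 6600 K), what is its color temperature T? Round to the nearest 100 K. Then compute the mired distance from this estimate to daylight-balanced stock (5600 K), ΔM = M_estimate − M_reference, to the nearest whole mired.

+276 mireds

ln t = (146 + 161.1) / 99.47 = 3.0874.
t = e^3.0874 = 21.919.
T = 100·t = 2192 K → 2200 K to the nearest 100 K.
M_estimate = 10⁶/2200 = 454.55; M_reference = 10⁶/5600 = 178.57.
ΔM = 454.55 − 178.57 = 275.97 → +276 mireds.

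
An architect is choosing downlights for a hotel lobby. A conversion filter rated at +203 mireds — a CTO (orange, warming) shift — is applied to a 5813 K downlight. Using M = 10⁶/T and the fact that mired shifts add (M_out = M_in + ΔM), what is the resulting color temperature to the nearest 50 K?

M_in = 10⁶/5813 = 172.03 mireds.
M_out = 172.03 + (+203) = 375.03 mireds.
T_out = 10⁶/375.03 = 2666.5 K → 2650 K.

2650 K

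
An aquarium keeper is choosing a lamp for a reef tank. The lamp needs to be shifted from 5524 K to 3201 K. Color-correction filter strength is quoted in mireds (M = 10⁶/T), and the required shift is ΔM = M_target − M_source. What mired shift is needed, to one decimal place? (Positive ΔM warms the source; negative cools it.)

+131.4 mireds

M_source = 10⁶/5524 = 181.028; M_target = 10⁶/3201 = 312.402.
ΔM = 312.402 − 181.028 = 131.374 → +131.4 mireds, a warming shift.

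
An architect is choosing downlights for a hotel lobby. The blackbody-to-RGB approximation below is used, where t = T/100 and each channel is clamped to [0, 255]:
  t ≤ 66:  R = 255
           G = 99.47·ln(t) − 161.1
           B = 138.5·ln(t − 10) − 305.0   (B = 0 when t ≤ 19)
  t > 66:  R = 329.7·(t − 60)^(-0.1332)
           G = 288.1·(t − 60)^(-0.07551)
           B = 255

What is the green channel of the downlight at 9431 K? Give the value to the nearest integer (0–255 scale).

t = 9431/100 = 94.31; the t > 66 branch applies.
G = 288.1·(94.31 − 60)^(-0.07551) = 288.1·34.31^(-0.07551) = 288.1·0.76570 = 220.599.
Rounded: 221.

221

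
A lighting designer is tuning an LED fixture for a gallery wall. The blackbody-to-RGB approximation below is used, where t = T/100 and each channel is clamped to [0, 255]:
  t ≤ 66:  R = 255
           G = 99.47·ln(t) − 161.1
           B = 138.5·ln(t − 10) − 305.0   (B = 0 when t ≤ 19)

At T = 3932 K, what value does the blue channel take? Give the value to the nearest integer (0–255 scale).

t = 3932/100 = 39.32; the t ≤ 66 branch applies.
B = 138.5·ln(39.32 − 10) − 305.0 = 138.5·ln 29.32 − 305.0 = 138.5·3.3783 − 305.0 = 162.890.
Rounded: 163.

163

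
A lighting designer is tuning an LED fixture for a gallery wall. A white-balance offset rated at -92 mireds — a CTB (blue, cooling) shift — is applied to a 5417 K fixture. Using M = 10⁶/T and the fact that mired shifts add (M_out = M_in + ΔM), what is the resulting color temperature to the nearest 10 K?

M_in = 10⁶/5417 = 184.60 mireds.
M_out = 184.60 + (-92) = 92.60 mireds.
T_out = 10⁶/92.60 = 10798.7 K → 10800 K.

10800 K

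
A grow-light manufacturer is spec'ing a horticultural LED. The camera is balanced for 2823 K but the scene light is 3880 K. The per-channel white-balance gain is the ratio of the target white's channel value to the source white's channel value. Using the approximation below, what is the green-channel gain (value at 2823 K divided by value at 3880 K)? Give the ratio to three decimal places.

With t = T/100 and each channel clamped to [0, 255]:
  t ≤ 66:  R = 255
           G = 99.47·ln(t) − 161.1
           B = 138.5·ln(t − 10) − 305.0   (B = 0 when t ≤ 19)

At 3880 K (t = 38.8):
  G = 99.47·ln 38.8 − 161.1 = 99.47·3.6584 − 161.1 = 202.803.
At 2823 K (t = 28.23):
  G = 99.47·ln 28.23 − 161.1 = 99.47·3.3404 − 161.1 = 171.168.
Gain = 171.168 / 202.803 = 0.8440 → 0.844.

0.844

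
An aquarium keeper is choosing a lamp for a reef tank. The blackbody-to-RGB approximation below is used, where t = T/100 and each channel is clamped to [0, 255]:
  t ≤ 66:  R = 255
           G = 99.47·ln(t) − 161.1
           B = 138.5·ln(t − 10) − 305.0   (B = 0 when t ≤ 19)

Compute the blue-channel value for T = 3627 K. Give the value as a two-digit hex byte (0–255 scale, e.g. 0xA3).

0x94

t = 3627/100 = 36.27; the t ≤ 66 branch applies.
B = 138.5·ln(36.27 − 10) − 305.0 = 138.5·ln 26.27 − 305.0 = 138.5·3.2684 − 305.0 = 147.677.
Rounded: 148; in hex, 0x94.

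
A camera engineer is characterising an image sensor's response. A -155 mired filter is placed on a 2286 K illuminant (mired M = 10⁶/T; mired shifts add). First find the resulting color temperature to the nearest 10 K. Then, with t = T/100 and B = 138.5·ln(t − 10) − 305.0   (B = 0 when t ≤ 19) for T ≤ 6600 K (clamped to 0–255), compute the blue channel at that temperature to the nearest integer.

M_in = 10⁶/2286 = 437.45; M_out = 437.45 + (-155) = 282.45.
T_out = 10⁶/282.45 = 3540.5 K → 3540 K; t = 35.4.
B = 138.5·ln(35.4 − 10) − 305.0 = 138.5·ln 25.4 − 305.0 = 138.5·3.2347 − 305.0 = 143.013.
Rounded: 143.

143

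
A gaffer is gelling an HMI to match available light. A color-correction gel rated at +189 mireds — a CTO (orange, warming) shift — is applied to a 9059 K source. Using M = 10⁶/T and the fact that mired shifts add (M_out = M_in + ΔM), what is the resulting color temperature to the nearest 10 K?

M_in = 10⁶/9059 = 110.39 mireds.
M_out = 110.39 + (+189) = 299.39 mireds.
T_out = 10⁶/299.39 = 3340.2 K → 3340 K.

3340 K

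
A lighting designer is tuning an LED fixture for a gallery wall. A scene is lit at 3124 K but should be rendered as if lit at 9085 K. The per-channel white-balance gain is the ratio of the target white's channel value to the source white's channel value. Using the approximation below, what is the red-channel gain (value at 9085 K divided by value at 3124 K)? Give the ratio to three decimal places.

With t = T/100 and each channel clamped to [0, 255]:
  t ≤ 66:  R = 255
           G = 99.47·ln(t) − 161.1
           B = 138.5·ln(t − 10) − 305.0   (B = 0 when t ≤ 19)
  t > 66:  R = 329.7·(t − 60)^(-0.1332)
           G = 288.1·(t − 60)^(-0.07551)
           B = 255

0.819

At 3124 K (t = 31.24):
  R = 255 by definition for t ≤ 66.
At 9085 K (t = 90.85):
  R = 329.7·(90.85 − 60)^(-0.1332) = 329.7·30.85^(-0.1332) = 329.7·0.63333 = 208.809.
Gain = 208.809 / 255.000 = 0.8189 → 0.819.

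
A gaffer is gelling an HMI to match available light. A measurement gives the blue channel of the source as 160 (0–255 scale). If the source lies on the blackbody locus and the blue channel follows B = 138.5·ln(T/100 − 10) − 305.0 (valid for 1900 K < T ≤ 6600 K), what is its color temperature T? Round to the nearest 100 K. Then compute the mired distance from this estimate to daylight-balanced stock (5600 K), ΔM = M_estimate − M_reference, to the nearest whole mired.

+78 mireds

ln(t − 10) = (160 + 305.0) / 138.5 = 3.3574.
t − 10 = e^3.3574 = 28.714, so t = 38.714.
T = 100·t = 3871 K → 3900 K to the nearest 100 K.
M_estimate = 10⁶/3900 = 256.41; M_reference = 10⁶/5600 = 178.57.
ΔM = 256.41 − 178.57 = 77.84 → +78 mireds.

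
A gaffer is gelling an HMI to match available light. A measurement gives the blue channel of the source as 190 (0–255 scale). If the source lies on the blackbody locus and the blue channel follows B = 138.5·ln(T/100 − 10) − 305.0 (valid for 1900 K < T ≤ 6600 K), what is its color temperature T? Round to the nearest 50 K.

ln(t − 10) = (190 + 305.0) / 138.5 = 3.5740.
t − 10 = e^3.5740 = 35.659, so t = 45.659.
T = 100·t = 4566 K → 4550 K to the nearest 50 K.

4550 K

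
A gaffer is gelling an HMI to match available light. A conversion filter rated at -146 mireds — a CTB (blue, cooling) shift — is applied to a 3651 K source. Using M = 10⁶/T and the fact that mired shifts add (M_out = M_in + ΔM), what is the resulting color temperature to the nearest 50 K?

M_in = 10⁶/3651 = 273.90 mireds.
M_out = 273.90 + (-146) = 127.90 mireds.
T_out = 10⁶/127.90 = 7818.8 K → 7800 K.

7800 K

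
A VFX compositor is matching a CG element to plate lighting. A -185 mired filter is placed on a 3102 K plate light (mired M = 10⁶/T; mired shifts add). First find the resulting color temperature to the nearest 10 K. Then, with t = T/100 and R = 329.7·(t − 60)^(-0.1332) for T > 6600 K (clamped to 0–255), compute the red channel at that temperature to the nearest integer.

235

M_in = 10⁶/3102 = 322.37; M_out = 322.37 + (-185) = 137.37.
T_out = 10⁶/137.37 = 7279.5 K → 7280 K; t = 72.8.
R = 329.7·(72.8 − 60)^(-0.1332) = 329.7·12.8^(-0.1332) = 329.7·0.71206 = 234.768.
Rounded: 235.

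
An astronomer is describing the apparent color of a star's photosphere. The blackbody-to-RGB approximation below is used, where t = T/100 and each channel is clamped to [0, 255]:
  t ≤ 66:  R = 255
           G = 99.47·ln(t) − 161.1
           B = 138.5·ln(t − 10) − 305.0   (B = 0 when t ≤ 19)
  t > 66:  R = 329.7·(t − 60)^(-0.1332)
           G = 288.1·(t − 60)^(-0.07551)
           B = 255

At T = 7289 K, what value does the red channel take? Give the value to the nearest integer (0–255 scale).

t = 7289/100 = 72.89; the t > 66 branch applies.
R = 329.7·(72.89 − 60)^(-0.1332) = 329.7·12.89^(-0.1332) = 329.7·0.71140 = 234.549.
Rounded: 235.

235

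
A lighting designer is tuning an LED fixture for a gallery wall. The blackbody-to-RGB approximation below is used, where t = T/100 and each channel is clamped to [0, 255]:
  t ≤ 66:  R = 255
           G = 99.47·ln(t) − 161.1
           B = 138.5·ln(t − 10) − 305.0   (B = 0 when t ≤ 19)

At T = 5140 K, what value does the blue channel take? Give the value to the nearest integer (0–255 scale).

211

t = 5140/100 = 51.4; the t ≤ 66 branch applies.
B = 138.5·ln(51.4 − 10) − 305.0 = 138.5·ln 41.4 − 305.0 = 138.5·3.7233 − 305.0 = 210.674.
Rounded: 211.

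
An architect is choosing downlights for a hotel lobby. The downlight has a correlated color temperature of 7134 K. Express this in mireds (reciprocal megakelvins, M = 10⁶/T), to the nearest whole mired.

140 mireds

M = 10⁶ / 7134 = 140.174 → 140 mireds.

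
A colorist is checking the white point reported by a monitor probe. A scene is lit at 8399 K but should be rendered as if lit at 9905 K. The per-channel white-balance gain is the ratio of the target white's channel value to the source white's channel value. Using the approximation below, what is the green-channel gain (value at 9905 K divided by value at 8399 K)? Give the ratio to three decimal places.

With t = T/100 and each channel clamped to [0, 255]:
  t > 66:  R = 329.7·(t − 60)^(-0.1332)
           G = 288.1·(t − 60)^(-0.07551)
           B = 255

At 8399 K (t = 83.99):
  G = 288.1·(83.99 − 60)^(-0.07551) = 288.1·23.99^(-0.07551) = 288.1·0.78667 = 226.640.
At 9905 K (t = 99.05):
  G = 288.1·(99.05 − 60)^(-0.07551) = 288.1·39.05^(-0.07551) = 288.1·0.75826 = 218.454.
Gain = 218.454 / 226.640 = 0.9639 → 0.964.

0.964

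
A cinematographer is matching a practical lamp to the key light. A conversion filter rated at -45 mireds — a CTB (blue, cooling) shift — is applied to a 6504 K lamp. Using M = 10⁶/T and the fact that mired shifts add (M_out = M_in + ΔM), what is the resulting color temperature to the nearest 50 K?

9200 K

M_in = 10⁶/6504 = 153.75 mireds.
M_out = 153.75 + (-45) = 108.75 mireds.
T_out = 10⁶/108.75 = 9195.3 K → 9200 K.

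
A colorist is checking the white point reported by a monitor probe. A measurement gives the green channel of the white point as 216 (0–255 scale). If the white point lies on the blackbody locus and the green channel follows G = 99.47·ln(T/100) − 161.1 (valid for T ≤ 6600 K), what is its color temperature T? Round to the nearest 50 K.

4450 K

ln t = (216 + 161.1) / 99.47 = 3.7911.
t = e^3.7911 = 44.305.
T = 100·t = 4430 K → 4450 K to the nearest 50 K.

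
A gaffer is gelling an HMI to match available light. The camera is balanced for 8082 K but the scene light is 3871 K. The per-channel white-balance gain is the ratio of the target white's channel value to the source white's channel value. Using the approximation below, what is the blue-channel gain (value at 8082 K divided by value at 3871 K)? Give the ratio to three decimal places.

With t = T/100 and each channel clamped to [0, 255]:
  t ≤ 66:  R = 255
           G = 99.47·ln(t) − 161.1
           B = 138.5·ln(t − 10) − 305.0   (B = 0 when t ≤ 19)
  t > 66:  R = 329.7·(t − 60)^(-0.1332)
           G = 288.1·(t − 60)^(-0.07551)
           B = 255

1.594

At 3871 K (t = 38.71):
  B = 138.5·ln(38.71 − 10) − 305.0 = 138.5·ln 28.71 − 305.0 = 138.5·3.3572 − 305.0 = 159.979.
At 8082 K (t = 80.82):
  B = 255 by definition for t > 66.
Gain = 255.000 / 159.979 = 1.5940 → 1.594.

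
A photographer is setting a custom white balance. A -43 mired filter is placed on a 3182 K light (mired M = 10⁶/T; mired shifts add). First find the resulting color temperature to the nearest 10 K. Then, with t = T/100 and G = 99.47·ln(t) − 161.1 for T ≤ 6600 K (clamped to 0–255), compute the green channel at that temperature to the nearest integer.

M_in = 10⁶/3182 = 314.27; M_out = 314.27 + (-43) = 271.27.
T_out = 10⁶/271.27 = 3686.4 K → 3690 K; t = 36.9.
G = 99.47·ln 36.9 − 161.1 = 99.47·3.6082 − 161.1 = 197.809.
Rounded: 198.

198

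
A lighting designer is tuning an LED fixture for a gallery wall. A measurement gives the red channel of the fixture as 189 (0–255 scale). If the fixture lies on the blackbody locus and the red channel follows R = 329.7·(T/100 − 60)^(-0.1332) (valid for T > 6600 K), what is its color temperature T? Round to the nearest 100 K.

(t − 60)^(-0.1332) = 189/329.7 = 0.57325.
t − 60 = 0.57325^(1/-0.1332) = 0.57325^(-7.508) = 65.199, so t = 125.199.
T = 100·t = 12520 K → 12500 K to the nearest 100 K.

12500 K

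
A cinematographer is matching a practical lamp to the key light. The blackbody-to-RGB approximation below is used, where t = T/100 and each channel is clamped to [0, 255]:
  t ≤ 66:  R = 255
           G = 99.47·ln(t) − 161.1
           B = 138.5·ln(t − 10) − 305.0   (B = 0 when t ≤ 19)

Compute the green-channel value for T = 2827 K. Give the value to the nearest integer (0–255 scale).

171

t = 2827/100 = 28.27; the t ≤ 66 branch applies.
G = 99.47·ln 28.27 − 161.1 = 99.47·3.3418 − 161.1 = 171.309.
Rounded: 171.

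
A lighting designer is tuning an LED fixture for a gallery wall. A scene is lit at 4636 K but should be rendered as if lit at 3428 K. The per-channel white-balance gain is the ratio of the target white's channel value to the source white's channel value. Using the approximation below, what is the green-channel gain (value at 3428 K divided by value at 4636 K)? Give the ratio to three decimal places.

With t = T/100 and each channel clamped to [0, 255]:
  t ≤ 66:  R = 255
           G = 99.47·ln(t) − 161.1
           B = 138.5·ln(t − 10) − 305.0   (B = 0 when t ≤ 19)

At 4636 K (t = 46.36):
  G = 99.47·ln 46.36 − 161.1 = 99.47·3.8364 − 161.1 = 220.510.
At 3428 K (t = 34.28):
  G = 99.47·ln 34.28 − 161.1 = 99.47·3.5346 − 161.1 = 190.483.
Gain = 190.483 / 220.510 = 0.8638 → 0.864.

0.864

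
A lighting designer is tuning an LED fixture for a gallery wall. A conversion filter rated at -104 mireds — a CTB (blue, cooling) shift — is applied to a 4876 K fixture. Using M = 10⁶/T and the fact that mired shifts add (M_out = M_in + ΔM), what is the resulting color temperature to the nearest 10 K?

M_in = 10⁶/4876 = 205.09 mireds.
M_out = 205.09 + (-104) = 101.09 mireds.
T_out = 10⁶/101.09 = 9892.6 K → 9890 K.

9890 K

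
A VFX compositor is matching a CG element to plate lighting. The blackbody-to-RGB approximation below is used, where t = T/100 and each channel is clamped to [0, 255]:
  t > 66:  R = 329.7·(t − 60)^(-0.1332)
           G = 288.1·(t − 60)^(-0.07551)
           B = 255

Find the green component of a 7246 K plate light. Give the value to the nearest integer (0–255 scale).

t = 7246/100 = 72.46; the t > 66 branch applies.
G = 288.1·(72.46 − 60)^(-0.07551) = 288.1·12.46^(-0.07551) = 288.1·0.82657 = 238.134.
Rounded: 238.

238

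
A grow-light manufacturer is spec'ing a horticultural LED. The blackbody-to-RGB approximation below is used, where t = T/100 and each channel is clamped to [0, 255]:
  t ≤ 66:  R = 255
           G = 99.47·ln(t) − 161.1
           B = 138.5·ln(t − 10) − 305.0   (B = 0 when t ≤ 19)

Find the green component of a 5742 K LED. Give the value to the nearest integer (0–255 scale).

t = 5742/100 = 57.42; the t ≤ 66 branch applies.
G = 99.47·ln 57.42 − 161.1 = 99.47·4.0504 − 161.1 = 241.793.
Rounded: 242.

242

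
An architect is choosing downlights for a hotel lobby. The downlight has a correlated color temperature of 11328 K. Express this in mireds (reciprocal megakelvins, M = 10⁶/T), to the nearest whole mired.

88 mireds

M = 10⁶ / 11328 = 88.277 → 88 mireds.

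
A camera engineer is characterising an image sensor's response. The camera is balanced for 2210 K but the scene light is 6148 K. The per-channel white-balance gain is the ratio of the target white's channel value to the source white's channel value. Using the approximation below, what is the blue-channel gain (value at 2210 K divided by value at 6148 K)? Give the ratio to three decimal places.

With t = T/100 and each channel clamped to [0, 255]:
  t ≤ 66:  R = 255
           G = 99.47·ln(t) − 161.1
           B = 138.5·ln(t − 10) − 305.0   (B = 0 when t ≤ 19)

0.167

At 6148 K (t = 61.48):
  B = 138.5·ln(61.48 − 10) − 305.0 = 138.5·ln 51.48 − 305.0 = 138.5·3.9412 − 305.0 = 240.855.
At 2210 K (t = 22.1):
  B = 138.5·ln(22.1 − 10) − 305.0 = 138.5·ln 12.1 − 305.0 = 138.5·2.4932 − 305.0 = 40.309.
Gain = 40.309 / 240.855 = 0.1674 → 0.167.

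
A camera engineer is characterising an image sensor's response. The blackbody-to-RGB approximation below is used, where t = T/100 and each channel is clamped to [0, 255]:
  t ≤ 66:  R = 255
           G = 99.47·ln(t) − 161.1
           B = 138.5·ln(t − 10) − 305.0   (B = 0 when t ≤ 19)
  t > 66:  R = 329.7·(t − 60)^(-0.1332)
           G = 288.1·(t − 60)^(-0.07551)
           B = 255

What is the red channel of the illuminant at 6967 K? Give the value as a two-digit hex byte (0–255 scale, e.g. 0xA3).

t = 6967/100 = 69.67; the t > 66 branch applies.
R = 329.7·(69.67 − 60)^(-0.1332) = 329.7·9.67^(-0.1332) = 329.7·0.73916 = 243.703.
Rounded: 244; in hex, 0xF4.

0xF4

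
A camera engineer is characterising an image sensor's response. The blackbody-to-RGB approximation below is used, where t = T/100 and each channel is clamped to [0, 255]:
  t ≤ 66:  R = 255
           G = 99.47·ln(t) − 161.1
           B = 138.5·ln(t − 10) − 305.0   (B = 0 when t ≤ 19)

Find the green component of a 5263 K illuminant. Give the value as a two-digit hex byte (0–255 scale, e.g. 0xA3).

0xE9

t = 5263/100 = 52.63; the t ≤ 66 branch applies.
G = 99.47·ln 52.63 − 161.1 = 99.47·3.9633 − 161.1 = 233.128.
Rounded: 233; in hex, 0xE9.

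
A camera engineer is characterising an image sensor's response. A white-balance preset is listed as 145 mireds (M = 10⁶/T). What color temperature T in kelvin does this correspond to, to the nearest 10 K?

6900 K

T = 10⁶ / 145 = 6896.55 K → 6900 K.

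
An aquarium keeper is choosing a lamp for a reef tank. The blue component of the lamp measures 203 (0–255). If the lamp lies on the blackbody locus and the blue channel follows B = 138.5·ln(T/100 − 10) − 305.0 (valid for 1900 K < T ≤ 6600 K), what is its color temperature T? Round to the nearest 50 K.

ln(t − 10) = (203 + 305.0) / 138.5 = 3.6679.
t − 10 = e^3.6679 = 39.168, so t = 49.168.
T = 100·t = 4917 K → 4900 K to the nearest 50 K.

4900 K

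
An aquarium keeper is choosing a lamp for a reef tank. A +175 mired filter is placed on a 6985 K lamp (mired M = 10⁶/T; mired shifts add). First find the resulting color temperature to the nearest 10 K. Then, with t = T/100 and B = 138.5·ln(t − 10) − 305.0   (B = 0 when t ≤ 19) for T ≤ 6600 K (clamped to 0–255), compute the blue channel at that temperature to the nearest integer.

M_in = 10⁶/6985 = 143.16; M_out = 143.16 + (+175) = 318.16.
T_out = 10⁶/318.16 = 3143.0 K → 3140 K; t = 31.4.
B = 138.5·ln(31.4 − 10) − 305.0 = 138.5·ln 21.4 − 305.0 = 138.5·3.0634 − 305.0 = 119.280.
Rounded: 119.

119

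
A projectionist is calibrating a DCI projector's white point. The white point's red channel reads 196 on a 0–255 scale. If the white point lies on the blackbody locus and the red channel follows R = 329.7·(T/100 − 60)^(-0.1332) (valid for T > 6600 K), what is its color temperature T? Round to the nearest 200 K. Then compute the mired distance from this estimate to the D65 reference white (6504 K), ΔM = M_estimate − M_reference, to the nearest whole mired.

-63 mireds

(t − 60)^(-0.1332) = 196/329.7 = 0.59448.
t − 60 = 0.59448^(1/-0.1332) = 0.59448^(-7.508) = 49.621, so t = 109.621.
T = 100·t = 10962 K → 11000 K to the nearest 200 K.
M_estimate = 10⁶/11000 = 90.91; M_reference = 10⁶/6504 = 153.75.
ΔM = 90.91 − 153.75 = -62.84 → -63 mireds.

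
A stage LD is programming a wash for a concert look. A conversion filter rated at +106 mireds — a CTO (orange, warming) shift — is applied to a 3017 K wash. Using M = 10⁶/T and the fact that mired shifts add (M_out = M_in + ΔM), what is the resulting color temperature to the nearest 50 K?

2300 K

M_in = 10⁶/3017 = 331.46 mireds.
M_out = 331.46 + (+106) = 437.46 mireds.
T_out = 10⁶/437.46 = 2285.9 K → 2300 K.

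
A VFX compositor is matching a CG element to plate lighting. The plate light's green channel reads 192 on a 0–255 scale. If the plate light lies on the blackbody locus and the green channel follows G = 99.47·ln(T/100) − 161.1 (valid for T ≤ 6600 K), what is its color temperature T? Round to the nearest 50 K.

3500 K

ln t = (192 + 161.1) / 99.47 = 3.5498.
t = e^3.5498 = 34.807.
T = 100·t = 3481 K → 3500 K to the nearest 50 K.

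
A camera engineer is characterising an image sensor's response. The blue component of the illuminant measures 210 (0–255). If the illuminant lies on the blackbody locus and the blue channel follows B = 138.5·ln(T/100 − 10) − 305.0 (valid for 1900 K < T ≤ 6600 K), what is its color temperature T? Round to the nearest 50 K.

ln(t − 10) = (210 + 305.0) / 138.5 = 3.7184.
t − 10 = e^3.7184 = 41.199, so t = 51.199.
T = 100·t = 5120 K → 5100 K to the nearest 50 K.

5100 K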